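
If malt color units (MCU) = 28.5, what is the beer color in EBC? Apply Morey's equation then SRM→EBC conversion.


SRM = 1.4922·MCU^0.6859;  EBC = SRM·1.97
SRM = 1.4922·28.5^0.6859 = 14.8493
EBC = 14.8493·1.97

29.2531 EBC


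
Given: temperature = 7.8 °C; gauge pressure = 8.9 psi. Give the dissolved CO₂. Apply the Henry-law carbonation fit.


vols = (P + 14.695)·(0.01821 + 0.09011·e^(−0.04·T))
vols = (8.9 + 14.695)·(0.01821 + 0.09011·e^(−0.04·7.8))

1.9860 volumes


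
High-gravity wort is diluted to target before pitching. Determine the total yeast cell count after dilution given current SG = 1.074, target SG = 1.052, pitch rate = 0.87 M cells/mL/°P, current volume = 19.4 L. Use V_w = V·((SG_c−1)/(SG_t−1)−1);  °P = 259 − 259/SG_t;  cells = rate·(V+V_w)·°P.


V_w = 19.4·((1.074−1)/(1.052−1)−1) = 8.2077
V_final = 19.4 + 8.2077 = 27.6077
°P = 259 − 259/1.052 = 12.8023
cells = 0.87·27.6077·12.8023

307.4941 billion cells


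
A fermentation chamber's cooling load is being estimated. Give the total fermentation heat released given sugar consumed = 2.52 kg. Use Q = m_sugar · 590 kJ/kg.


Q = 2.52 · 590

1486.8000 kJ


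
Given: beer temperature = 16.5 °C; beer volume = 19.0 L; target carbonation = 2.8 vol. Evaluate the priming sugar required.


residual = 14.695·(0.01821 + 0.09011·e^(−0.04·T));  sugar = (target − residual)·4.0·V
residual = 14.695·(0.01821 + 0.09011·e^(−0.04·16.5)) = 0.9520
sugar = (2.8 − 0.9520)·4.0·19.0

140.4485 g


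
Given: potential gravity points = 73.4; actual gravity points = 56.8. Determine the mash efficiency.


efficiency = actual / potential × 100
efficiency = 56.8 / 73.4 × 100

77.3842 %


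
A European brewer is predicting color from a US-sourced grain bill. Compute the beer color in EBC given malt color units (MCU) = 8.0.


SRM = 1.4922·MCU^0.6859;  EBC = SRM·1.97
SRM = 1.4922·8.0^0.6859 = 6.2124
EBC = 6.2124·1.97

12.2383 EBC


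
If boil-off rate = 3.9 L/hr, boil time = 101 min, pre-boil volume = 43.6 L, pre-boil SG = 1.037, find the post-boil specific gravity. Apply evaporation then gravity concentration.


V_post = V_pre − rate·(t/60);  SG_post = 1 + (SG_pre−1)·V_pre/V_post
V_post = 43.6 − 3.9·(101/60) = 37.0350
SG_post = 1 + (1.037 − 1)·43.6/37.0350

1.0436


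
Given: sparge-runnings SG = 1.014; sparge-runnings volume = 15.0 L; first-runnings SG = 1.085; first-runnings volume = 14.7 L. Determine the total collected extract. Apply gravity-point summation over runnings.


total = Σ (SG_i − 1)·1000·V_i
first = (1.085 − 1)·1000·14.7 = 1249.5000
sparge = (1.014 − 1)·1000·15.0 = 210.0000
total = 1249.5000 + 210.0000

1459.5000 gravity·L


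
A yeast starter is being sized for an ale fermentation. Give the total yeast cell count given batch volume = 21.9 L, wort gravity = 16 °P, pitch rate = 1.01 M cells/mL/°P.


cells (billions) = rate · V_L · °P
cells = 1.01 · 21.9 · 16

353.9040 billion cells


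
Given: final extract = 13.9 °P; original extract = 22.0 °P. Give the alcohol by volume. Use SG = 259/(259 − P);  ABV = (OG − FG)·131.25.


OG = 259/(259 − 22.0) = 1.0928
FG = 259/(259 − 13.9) = 1.0567
ABV = (1.0928 − 1.0567)·131.25

4.7402 % ABV


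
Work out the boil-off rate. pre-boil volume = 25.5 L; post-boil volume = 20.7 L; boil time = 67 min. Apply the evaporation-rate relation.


rate = (V_pre − V_post) / (t_min/60)
rate = (25.5 − 20.7) / (67/60)

4.2985 L/hr


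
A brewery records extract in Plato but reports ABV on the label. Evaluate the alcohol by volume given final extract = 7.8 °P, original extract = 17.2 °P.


SG = 259/(259 − P);  ABV = (OG − FG)·131.25
OG = 259/(259 − 17.2) = 1.0711
FG = 259/(259 − 7.8) = 1.0311
ABV = (1.0711 − 1.0311)·131.25

5.2608 % ABV


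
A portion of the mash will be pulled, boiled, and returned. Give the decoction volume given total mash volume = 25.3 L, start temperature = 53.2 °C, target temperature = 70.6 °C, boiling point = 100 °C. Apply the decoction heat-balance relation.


V_dec = V_total·(T_target − T_start)/(T_boil − T_start)
V_dec = 25.3·(70.6 − 53.2)/(100 − 53.2)

9.4064 L


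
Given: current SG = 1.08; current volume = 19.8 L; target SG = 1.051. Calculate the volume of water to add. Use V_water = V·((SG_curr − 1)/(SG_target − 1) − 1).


V_water = 19.8·((1.08 − 1)/(1.051 − 1) − 1)

11.2588 L


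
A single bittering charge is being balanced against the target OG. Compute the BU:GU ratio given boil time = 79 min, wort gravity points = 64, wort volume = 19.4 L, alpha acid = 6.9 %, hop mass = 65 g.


U = 1.65·0.000125^(GP/1000)·(1−e^(−0.04t))/4.15;  IBU = (α/100)·m·U·1000/V;  BU:GU = IBU/GP
U = 1.65·0.000125^(64/1000)·(1−e^(−0.04·79))/4.15 = 0.2142
IBU = (6.9/100)·65·0.2142·1000/19.4 = 49.5189
BU:GU = 49.5189/64

0.7737


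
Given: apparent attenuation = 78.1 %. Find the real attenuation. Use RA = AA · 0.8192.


RA = 78.1 · 0.8192

63.9795 %


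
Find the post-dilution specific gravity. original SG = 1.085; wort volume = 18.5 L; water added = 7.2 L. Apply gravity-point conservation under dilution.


SG_new = 1 + (SG_old − 1)·V_old/(V_old + V_water)
pts = (1.085 − 1)·1000·18.5/(18.5 + 7.2) = 61.1868
SG_new = 1 + 61.1868/1000

1.0612


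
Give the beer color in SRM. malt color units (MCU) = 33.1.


SRM = 1.4922 · MCU^0.6859
SRM = 1.4922 · 33.1^0.6859

16.4542 SRM


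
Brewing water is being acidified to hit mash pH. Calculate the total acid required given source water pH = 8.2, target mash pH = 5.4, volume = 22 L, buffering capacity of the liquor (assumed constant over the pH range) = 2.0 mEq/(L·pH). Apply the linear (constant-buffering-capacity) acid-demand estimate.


acid = buffering capacity · (pH_source − pH_target) · V
acid = 2.0 · (8.2 − 5.4) · 22

123.2000 mEq


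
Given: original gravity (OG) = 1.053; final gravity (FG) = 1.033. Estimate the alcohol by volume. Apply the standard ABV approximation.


ABV = (OG − FG) · 131.25
ABV = (1.053 − 1.033) · 131.25

2.6250 % ABV


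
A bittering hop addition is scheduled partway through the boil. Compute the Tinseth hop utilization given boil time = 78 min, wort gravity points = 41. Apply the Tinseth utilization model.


U = 1.65·0.000125^(GP/1000) · (1 − e^(−0.04·t))/4.15
bigness = 1.65·0.000125^(41/1000) = 1.1415
boil_factor = (1 − e^(−0.04·78))/4.15 = 0.2303
U = 1.1415 · 0.2303

0.2629


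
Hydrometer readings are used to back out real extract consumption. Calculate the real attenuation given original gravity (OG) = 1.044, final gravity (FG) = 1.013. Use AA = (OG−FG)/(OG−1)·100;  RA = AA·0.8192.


AA = (1.044 − 1.013)/(1.044 − 1)·100 = 70.4545
RA = 70.4545·0.8192

57.7164 %


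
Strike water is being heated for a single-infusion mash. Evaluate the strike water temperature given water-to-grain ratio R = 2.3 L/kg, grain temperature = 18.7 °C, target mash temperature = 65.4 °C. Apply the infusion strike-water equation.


T_strike = (0.41/R)·(T_mash − T_grain) + T_mash
T_strike = (0.41/2.3)·(65.4 − 18.7) + 65.4

73.7248 °C


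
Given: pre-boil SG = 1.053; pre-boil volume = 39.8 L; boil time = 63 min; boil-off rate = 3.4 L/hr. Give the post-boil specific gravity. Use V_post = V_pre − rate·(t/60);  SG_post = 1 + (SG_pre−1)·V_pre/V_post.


V_post = 39.8 − 3.4·(63/60) = 36.2300
SG_post = 1 + (1.053 − 1)·39.8/36.2300

1.0582


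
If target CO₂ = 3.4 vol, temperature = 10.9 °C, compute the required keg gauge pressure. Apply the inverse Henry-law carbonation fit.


psi = vols/(0.01821 + 0.09011·e^(−0.04·T)) − 14.695
psi = 3.4/(0.01821 + 0.09011·e^(−0.04·10.9)) − 14.695

29.7630 psi


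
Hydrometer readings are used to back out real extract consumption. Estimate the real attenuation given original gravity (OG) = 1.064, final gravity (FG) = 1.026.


AA = (OG−FG)/(OG−1)·100;  RA = AA·0.8192
AA = (1.064 − 1.026)/(1.064 − 1)·100 = 59.3750
RA = 59.3750·0.8192

48.6400 %


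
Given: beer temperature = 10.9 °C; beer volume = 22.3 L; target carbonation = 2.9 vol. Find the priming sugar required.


residual = 14.695·(0.01821 + 0.09011·e^(−0.04·T));  sugar = (target − residual)·4.0·V
residual = 14.695·(0.01821 + 0.09011·e^(−0.04·10.9)) = 1.1238
sugar = (2.9 − 1.1238)·4.0·22.3

158.4348 g


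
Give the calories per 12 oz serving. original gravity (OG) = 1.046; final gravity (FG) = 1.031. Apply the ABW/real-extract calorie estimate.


ABW = (OG−FG)·131.25·0.79/FG;  °P = 259 − 259/SG (for OG→OE and FG→AE);  RE = 0.1808·OE + 0.8192·AE;  Cal = (6.9·ABW + 4·(RE−0.1))·FG·3.55
ABW = (1.046 − 1.031)·131.25·0.79/1.031 = 1.5085
OE = 259 − 259/1.046 = 11.3901 °P
AE = 259 − 259/1.031 = 7.7876 °P
RE = 0.1808·11.3901 + 0.8192·7.7876 = 8.4389 °P
Cal = (6.9·1.5085 + 4·(8.4389−0.1))·1.031·3.55

160.1807 kcal


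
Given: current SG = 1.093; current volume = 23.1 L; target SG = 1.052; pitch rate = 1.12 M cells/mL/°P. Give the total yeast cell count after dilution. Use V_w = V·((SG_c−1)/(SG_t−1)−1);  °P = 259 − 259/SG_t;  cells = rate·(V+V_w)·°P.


V_w = 23.1·((1.093−1)/(1.052−1)−1) = 18.2135
V_final = 23.1 + 18.2135 = 41.3135
°P = 259 − 259/1.052 = 12.8023
cells = 1.12·41.3135·12.8023

592.3753 billion cells


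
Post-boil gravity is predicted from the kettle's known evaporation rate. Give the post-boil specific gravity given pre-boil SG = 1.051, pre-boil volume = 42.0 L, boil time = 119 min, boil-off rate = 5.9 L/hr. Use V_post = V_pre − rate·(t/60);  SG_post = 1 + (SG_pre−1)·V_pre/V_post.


V_post = 42.0 − 5.9·(119/60) = 30.2983
SG_post = 1 + (1.051 − 1)·42.0/30.2983

1.0707


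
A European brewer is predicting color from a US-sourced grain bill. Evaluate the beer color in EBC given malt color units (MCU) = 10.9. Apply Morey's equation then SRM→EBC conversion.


SRM = 1.4922·MCU^0.6859;  EBC = SRM·1.97
SRM = 1.4922·10.9^0.6859 = 7.6806
EBC = 7.6806·1.97

15.1309 EBC


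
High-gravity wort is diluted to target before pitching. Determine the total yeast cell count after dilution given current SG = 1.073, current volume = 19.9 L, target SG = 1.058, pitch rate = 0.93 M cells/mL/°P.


V_w = V·((SG_c−1)/(SG_t−1)−1);  °P = 259 − 259/SG_t;  cells = rate·(V+V_w)·°P
V_w = 19.9·((1.073−1)/(1.058−1)−1) = 5.1466
V_final = 19.9 + 5.1466 = 25.0466
°P = 259 − 259/1.058 = 14.1985
cells = 0.93·25.0466·14.1985

330.7295 billion cells


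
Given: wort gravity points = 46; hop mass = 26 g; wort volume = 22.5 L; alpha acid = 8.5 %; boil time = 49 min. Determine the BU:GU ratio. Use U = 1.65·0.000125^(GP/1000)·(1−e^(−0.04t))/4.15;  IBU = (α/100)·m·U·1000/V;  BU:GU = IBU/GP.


U = 1.65·0.000125^(46/1000)·(1−e^(−0.04·49))/4.15 = 0.2259
IBU = (8.5/100)·26·0.2259·1000/22.5 = 22.1906
BU:GU = 22.1906/46

0.4824


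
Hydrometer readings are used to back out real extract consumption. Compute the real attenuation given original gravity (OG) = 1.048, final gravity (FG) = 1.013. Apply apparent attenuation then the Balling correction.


AA = (OG−FG)/(OG−1)·100;  RA = AA·0.8192
AA = (1.048 − 1.013)/(1.048 − 1)·100 = 72.9167
RA = 72.9167·0.8192

59.7333 %


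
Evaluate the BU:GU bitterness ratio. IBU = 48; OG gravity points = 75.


BU:GU = IBU / OG_points
BU:GU = 48 / 75

0.6400


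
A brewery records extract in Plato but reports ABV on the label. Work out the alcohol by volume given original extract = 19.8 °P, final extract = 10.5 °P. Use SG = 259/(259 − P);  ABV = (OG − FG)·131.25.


OG = 259/(259 − 19.8) = 1.0828
FG = 259/(259 − 10.5) = 1.0423
ABV = (1.0828 − 1.0423)·131.25

5.3186 % ABV


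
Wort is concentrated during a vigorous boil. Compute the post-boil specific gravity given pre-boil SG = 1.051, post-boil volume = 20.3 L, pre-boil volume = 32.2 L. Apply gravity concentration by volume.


SG_post = 1 + (SG_pre − 1)·V_pre/V_post
pts_pre = (1.051 − 1)·1000 = 51.0000
pts_post = 51.0000·32.2/20.3 = 80.8966
SG_post = 1 + 80.8966/1000

1.0809


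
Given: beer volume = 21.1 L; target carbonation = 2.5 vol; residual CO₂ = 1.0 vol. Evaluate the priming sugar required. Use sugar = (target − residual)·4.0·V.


sugar = (2.5 − 1.0)·4.0·21.1

126.6000 g


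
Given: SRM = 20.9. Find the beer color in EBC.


EBC = SRM · 1.97
EBC = 20.9 · 1.97

41.1730 EBC


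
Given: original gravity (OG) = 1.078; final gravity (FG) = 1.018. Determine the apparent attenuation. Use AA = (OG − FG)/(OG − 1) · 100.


AA = (1.078 − 1.018)/(1.078 − 1) · 100

76.9231 %


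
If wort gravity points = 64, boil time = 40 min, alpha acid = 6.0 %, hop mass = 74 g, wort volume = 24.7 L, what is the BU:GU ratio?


U = 1.65·0.000125^(GP/1000)·(1−e^(−0.04t))/4.15;  IBU = (α/100)·m·U·1000/V;  BU:GU = IBU/GP
U = 1.65·0.000125^(64/1000)·(1−e^(−0.04·40))/4.15 = 0.1785
IBU = (6.0/100)·74·0.1785·1000/24.7 = 32.0910
BU:GU = 32.0910/64

0.5014


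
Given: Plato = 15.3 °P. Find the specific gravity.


SG = 259/(259 − P)
SG = 259/(259 − 15.3)

1.0628


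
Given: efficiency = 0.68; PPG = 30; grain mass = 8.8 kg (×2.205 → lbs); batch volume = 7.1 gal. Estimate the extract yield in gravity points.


points = lbs × PPG × eff / vol
lbs = 8.8 × 2.205 = 19.4040
points = 19.4040 × 30 × 0.68 / 7.1

55.7523 points


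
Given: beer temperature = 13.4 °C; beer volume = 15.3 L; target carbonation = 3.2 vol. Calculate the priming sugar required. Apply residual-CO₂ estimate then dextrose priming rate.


residual = 14.695·(0.01821 + 0.09011·e^(−0.04·T));  sugar = (target − residual)·4.0·V
residual = 14.695·(0.01821 + 0.09011·e^(−0.04·13.4)) = 1.0423
sugar = (3.2 − 1.0423)·4.0·15.3

132.0485 g


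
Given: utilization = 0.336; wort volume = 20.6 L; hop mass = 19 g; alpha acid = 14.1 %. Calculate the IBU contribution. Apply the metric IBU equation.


IBU = (α/100)·mass·U·1000 / V
IBU = (14.1/100)·19·0.336·1000 / 20.6

43.6963 IBU


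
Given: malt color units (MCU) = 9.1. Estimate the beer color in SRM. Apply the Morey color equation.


SRM = 1.4922 · MCU^0.6859
SRM = 1.4922 · 9.1^0.6859

6.7863 SRM


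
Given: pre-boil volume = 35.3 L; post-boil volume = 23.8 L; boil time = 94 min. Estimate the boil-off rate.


rate = (V_pre − V_post) / (t_min/60)
rate = (35.3 − 23.8) / (94/60)

7.3404 L/hr


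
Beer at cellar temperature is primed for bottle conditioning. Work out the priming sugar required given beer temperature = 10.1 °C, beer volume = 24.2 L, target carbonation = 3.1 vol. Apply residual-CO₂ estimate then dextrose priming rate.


residual = 14.695·(0.01821 + 0.09011·e^(−0.04·T));  sugar = (target − residual)·4.0·V
residual = 14.695·(0.01821 + 0.09011·e^(−0.04·10.1)) = 1.1517
sugar = (3.1 − 1.1517)·4.0·24.2

188.5985 g


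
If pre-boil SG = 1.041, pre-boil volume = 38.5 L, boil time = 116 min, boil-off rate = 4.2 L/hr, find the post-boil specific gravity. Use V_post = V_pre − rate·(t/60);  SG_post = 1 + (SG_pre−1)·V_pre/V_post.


V_post = 38.5 − 4.2·(116/60) = 30.3800
SG_post = 1 + (1.041 − 1)·38.5/30.3800

1.0520


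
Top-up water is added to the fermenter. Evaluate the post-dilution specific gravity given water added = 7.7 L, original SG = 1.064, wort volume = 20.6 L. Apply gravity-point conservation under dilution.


SG_new = 1 + (SG_old − 1)·V_old/(V_old + V_water)
pts = (1.064 − 1)·1000·20.6/(20.6 + 7.7) = 46.5866
SG_new = 1 + 46.5866/1000

1.0466


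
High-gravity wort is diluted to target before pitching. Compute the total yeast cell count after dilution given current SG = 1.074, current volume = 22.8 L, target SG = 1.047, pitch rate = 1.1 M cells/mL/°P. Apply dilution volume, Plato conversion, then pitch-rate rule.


V_w = V·((SG_c−1)/(SG_t−1)−1);  °P = 259 − 259/SG_t;  cells = rate·(V+V_w)·°P
V_w = 22.8·((1.074−1)/(1.047−1)−1) = 13.0979
V_final = 22.8 + 13.0979 = 35.8979
°P = 259 − 259/1.047 = 11.6266
cells = 1.1·35.8979·11.6266

459.1053 billion cells


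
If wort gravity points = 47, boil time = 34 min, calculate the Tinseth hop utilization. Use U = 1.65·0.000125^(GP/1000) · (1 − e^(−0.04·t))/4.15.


bigness = 1.65·0.000125^(47/1000) = 1.0815
boil_factor = (1 − e^(−0.04·34))/4.15 = 0.1791
U = 1.0815 · 0.1791

0.1937


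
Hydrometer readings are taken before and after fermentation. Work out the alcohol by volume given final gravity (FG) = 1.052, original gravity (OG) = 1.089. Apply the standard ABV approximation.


ABV = (OG − FG) · 131.25
ABV = (1.089 − 1.052) · 131.25

4.8562 % ABV


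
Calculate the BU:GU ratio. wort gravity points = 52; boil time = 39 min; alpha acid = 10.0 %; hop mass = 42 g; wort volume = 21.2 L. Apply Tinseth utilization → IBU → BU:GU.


U = 1.65·0.000125^(GP/1000)·(1−e^(−0.04t))/4.15;  IBU = (α/100)·m·U·1000/V;  BU:GU = IBU/GP
U = 1.65·0.000125^(52/1000)·(1−e^(−0.04·39))/4.15 = 0.1968
IBU = (10.0/100)·42·0.1968·1000/21.2 = 38.9889
BU:GU = 38.9889/52

0.7498


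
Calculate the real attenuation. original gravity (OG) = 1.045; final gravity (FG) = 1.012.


AA = (OG−FG)/(OG−1)·100;  RA = AA·0.8192
AA = (1.045 − 1.012)/(1.045 − 1)·100 = 73.3333
RA = 73.3333·0.8192

60.0747 %


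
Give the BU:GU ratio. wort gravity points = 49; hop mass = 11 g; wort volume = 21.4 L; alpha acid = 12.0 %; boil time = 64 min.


U = 1.65·0.000125^(GP/1000)·(1−e^(−0.04t))/4.15;  IBU = (α/100)·m·U·1000/V;  BU:GU = IBU/GP
U = 1.65·0.000125^(49/1000)·(1−e^(−0.04·64))/4.15 = 0.2362
IBU = (12.0/100)·11·0.2362·1000/21.4 = 14.5681
BU:GU = 14.5681/49

0.2973


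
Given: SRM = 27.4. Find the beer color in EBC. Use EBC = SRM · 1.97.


EBC = 27.4 · 1.97

53.9780 EBC


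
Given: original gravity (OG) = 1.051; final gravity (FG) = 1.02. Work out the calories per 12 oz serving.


ABW = (OG−FG)·131.25·0.79/FG;  °P = 259 − 259/SG (for OG→OE and FG→AE);  RE = 0.1808·OE + 0.8192·AE;  Cal = (6.9·ABW + 4·(RE−0.1))·FG·3.55
ABW = (1.051 − 1.02)·131.25·0.79/1.02 = 3.1513
OE = 259 − 259/1.051 = 12.5680 °P
AE = 259 − 259/1.02 = 5.0784 °P
RE = 0.1808·12.5680 + 0.8192·5.0784 = 6.4326 °P
Cal = (6.9·3.1513 + 4·(6.4326−0.1))·1.02·3.55

170.4553 kcal


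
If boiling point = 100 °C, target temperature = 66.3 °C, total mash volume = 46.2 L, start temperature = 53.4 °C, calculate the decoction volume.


V_dec = V_total·(T_target − T_start)/(T_boil − T_start)
V_dec = 46.2·(66.3 − 53.4)/(100 − 53.4)

12.7893 L


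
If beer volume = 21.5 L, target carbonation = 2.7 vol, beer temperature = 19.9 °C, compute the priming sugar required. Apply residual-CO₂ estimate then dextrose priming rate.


residual = 14.695·(0.01821 + 0.09011·e^(−0.04·T));  sugar = (target − residual)·4.0·V
residual = 14.695·(0.01821 + 0.09011·e^(−0.04·19.9)) = 0.8650
sugar = (2.7 − 0.8650)·4.0·21.5

157.8128 g


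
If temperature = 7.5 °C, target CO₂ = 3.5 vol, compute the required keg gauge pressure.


psi = vols/(0.01821 + 0.09011·e^(−0.04·T)) − 14.695
psi = 3.5/(0.01821 + 0.09011·e^(−0.04·7.5)) − 14.695

26.4984 psi


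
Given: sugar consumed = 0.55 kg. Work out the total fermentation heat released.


Q = m_sugar · 590 kJ/kg
Q = 0.55 · 590

324.5000 kJ


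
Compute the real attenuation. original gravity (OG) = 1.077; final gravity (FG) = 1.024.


AA = (OG−FG)/(OG−1)·100;  RA = AA·0.8192
AA = (1.077 − 1.024)/(1.077 − 1)·100 = 68.8312
RA = 68.8312·0.8192

56.3865 %


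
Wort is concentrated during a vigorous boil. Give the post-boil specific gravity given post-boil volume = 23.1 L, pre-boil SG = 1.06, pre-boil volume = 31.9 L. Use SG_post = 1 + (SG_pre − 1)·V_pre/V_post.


pts_pre = (1.06 − 1)·1000 = 60.0000
pts_post = 60.0000·31.9/23.1 = 82.8571
SG_post = 1 + 82.8571/1000

1.0829


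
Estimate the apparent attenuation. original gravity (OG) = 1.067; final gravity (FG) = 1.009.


AA = (OG − FG)/(OG − 1) · 100
AA = (1.067 − 1.009)/(1.067 − 1) · 100

86.5672 %


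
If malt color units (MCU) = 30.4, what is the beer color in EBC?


SRM = 1.4922·MCU^0.6859;  EBC = SRM·1.97
SRM = 1.4922·30.4^0.6859 = 15.5214
EBC = 15.5214·1.97

30.5771 EBC


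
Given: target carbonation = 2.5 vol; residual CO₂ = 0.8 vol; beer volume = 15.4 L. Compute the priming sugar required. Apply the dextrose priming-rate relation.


sugar = (target − residual)·4.0·V
sugar = (2.5 − 0.8)·4.0·15.4

104.7200 g


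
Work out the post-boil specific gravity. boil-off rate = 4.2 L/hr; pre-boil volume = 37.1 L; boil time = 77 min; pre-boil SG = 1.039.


V_post = V_pre − rate·(t/60);  SG_post = 1 + (SG_pre−1)·V_pre/V_post
V_post = 37.1 − 4.2·(77/60) = 31.7100
SG_post = 1 + (1.039 − 1)·37.1/31.7100

1.0456


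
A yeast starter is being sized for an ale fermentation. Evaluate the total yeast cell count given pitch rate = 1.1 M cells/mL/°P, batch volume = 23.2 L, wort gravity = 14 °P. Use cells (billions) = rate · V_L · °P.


cells = 1.1 · 23.2 · 14

357.2800 billion cells


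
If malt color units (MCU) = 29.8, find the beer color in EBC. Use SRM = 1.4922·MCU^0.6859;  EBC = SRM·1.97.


SRM = 1.4922·29.8^0.6859 = 15.3106
EBC = 15.3106·1.97

30.1619 EBC


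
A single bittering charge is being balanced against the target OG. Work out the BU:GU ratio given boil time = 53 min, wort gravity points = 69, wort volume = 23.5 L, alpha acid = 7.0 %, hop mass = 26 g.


U = 1.65·0.000125^(GP/1000)·(1−e^(−0.04t))/4.15;  IBU = (α/100)·m·U·1000/V;  BU:GU = IBU/GP
U = 1.65·0.000125^(69/1000)·(1−e^(−0.04·53))/4.15 = 0.1882
IBU = (7.0/100)·26·0.1882·1000/23.5 = 14.5745
BU:GU = 14.5745/69

0.2112


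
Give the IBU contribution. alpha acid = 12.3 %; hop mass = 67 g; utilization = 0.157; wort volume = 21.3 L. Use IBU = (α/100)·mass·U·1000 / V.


IBU = (12.3/100)·67·0.157·1000 / 21.3

60.7435 IBU


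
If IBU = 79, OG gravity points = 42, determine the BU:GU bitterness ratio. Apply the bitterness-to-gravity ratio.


BU:GU = IBU / OG_points
BU:GU = 79 / 42

1.8810


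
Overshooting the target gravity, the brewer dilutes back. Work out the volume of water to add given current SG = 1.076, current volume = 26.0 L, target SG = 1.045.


V_water = V·((SG_curr − 1)/(SG_target − 1) − 1)
V_water = 26.0·((1.076 − 1)/(1.045 − 1) − 1)

17.9111 L


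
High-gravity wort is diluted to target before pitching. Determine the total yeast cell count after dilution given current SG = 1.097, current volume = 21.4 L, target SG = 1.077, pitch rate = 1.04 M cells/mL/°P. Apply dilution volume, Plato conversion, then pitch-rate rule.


V_w = V·((SG_c−1)/(SG_t−1)−1);  °P = 259 − 259/SG_t;  cells = rate·(V+V_w)·°P
V_w = 21.4·((1.097−1)/(1.077−1)−1) = 5.5584
V_final = 21.4 + 5.5584 = 26.9584
°P = 259 − 259/1.077 = 18.5172
cells = 1.04·26.9584·18.5172

519.1620 billion cells


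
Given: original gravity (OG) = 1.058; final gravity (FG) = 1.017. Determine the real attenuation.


AA = (OG−FG)/(OG−1)·100;  RA = AA·0.8192
AA = (1.058 − 1.017)/(1.058 − 1)·100 = 70.6897
RA = 70.6897·0.8192

57.9090 %


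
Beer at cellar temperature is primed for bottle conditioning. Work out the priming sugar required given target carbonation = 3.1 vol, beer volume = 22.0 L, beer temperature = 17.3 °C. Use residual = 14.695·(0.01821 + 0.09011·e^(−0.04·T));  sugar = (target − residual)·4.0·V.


residual = 14.695·(0.01821 + 0.09011·e^(−0.04·17.3)) = 0.9304
sugar = (3.1 − 0.9304)·4.0·22.0

190.9214 g


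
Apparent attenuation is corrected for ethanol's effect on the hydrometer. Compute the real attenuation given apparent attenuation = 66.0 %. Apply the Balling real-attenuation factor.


RA = AA · 0.8192
RA = 66.0 · 0.8192

54.0672 %


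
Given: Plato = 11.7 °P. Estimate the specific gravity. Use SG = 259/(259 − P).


SG = 259/(259 − 11.7)

1.0473


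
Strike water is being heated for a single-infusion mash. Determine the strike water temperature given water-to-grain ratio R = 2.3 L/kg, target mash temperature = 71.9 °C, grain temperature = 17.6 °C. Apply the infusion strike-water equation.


T_strike = (0.41/R)·(T_mash − T_grain) + T_mash
T_strike = (0.41/2.3)·(71.9 − 17.6) + 71.9

81.5796 °C


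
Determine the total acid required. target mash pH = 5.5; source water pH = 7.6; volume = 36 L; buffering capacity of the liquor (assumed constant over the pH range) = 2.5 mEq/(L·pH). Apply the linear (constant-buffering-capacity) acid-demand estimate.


acid = buffering capacity · (pH_source − pH_target) · V
acid = 2.5 · (7.6 − 5.5) · 36

189.0000 mEq


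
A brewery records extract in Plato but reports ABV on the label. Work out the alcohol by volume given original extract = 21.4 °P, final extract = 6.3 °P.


SG = 259/(259 − P);  ABV = (OG − FG)·131.25
OG = 259/(259 − 21.4) = 1.0901
FG = 259/(259 − 6.3) = 1.0249
ABV = (1.0901 − 1.0249)·131.25

8.5492 % ABV


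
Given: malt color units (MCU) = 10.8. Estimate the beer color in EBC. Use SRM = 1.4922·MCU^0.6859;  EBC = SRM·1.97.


SRM = 1.4922·10.8^0.6859 = 7.6322
EBC = 7.6322·1.97

15.0355 EBC


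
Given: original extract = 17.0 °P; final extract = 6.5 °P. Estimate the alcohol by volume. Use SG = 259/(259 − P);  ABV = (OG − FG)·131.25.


OG = 259/(259 − 17.0) = 1.0702
FG = 259/(259 − 6.5) = 1.0257
ABV = (1.0702 − 1.0257)·131.25

5.8413 % ABV


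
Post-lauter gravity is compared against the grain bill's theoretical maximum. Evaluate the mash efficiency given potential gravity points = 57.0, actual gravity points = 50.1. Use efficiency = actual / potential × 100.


efficiency = 50.1 / 57.0 × 100

87.8947 %


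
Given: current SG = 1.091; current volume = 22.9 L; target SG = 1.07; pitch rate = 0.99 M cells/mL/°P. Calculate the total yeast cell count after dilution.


V_w = V·((SG_c−1)/(SG_t−1)−1);  °P = 259 − 259/SG_t;  cells = rate·(V+V_w)·°P
V_w = 22.9·((1.091−1)/(1.07−1)−1) = 6.8700
V_final = 22.9 + 6.8700 = 29.7700
°P = 259 − 259/1.07 = 16.9439
cells = 0.99·29.7700·16.9439

499.3764 billion cells


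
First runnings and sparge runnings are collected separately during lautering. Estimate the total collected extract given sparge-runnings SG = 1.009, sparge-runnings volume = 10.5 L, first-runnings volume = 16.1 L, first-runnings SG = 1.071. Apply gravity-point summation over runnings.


total = Σ (SG_i − 1)·1000·V_i
first = (1.071 − 1)·1000·16.1 = 1143.1000
sparge = (1.009 − 1)·1000·10.5 = 94.5000
total = 1143.1000 + 94.5000

1237.6000 gravity·L


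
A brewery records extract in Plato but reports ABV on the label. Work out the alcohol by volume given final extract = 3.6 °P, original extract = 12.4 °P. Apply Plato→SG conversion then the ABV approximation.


SG = 259/(259 − P);  ABV = (OG − FG)·131.25
OG = 259/(259 − 12.4) = 1.0503
FG = 259/(259 − 3.6) = 1.0141
ABV = (1.0503 − 1.0141)·131.25

4.7497 % ABV


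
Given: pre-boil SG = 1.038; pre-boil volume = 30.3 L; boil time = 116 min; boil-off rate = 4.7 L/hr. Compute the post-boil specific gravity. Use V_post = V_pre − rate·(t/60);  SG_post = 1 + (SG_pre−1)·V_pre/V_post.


V_post = 30.3 − 4.7·(116/60) = 21.2133
SG_post = 1 + (1.038 − 1)·30.3/21.2133

1.0543


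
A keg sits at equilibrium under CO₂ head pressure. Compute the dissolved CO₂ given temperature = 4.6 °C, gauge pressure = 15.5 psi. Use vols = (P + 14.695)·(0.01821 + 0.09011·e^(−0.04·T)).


vols = (15.5 + 14.695)·(0.01821 + 0.09011·e^(−0.04·4.6))

2.8134 volumes


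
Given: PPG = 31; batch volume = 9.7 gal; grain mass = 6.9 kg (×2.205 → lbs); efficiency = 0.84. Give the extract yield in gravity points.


points = lbs × PPG × eff / vol
lbs = 6.9 × 2.205 = 15.2145
points = 15.2145 × 31 × 0.84 / 9.7

40.8439 points


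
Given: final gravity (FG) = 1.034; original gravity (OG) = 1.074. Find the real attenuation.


AA = (OG−FG)/(OG−1)·100;  RA = AA·0.8192
AA = (1.074 − 1.034)/(1.074 − 1)·100 = 54.0541
RA = 54.0541·0.8192

44.2811 %


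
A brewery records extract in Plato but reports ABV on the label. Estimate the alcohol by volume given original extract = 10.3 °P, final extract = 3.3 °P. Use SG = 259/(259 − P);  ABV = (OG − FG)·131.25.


OG = 259/(259 − 10.3) = 1.0414
FG = 259/(259 − 3.3) = 1.0129
ABV = (1.0414 − 1.0129)·131.25

3.7419 % ABV


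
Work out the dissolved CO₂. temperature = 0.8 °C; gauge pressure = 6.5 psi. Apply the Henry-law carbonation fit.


vols = (P + 14.695)·(0.01821 + 0.09011·e^(−0.04·T))
vols = (6.5 + 14.695)·(0.01821 + 0.09011·e^(−0.04·0.8))

2.2357 volumes


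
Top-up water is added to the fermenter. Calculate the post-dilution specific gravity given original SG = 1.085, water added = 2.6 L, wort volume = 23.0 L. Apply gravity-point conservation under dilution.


SG_new = 1 + (SG_old − 1)·V_old/(V_old + V_water)
pts = (1.085 − 1)·1000·23.0/(23.0 + 2.6) = 76.3672
SG_new = 1 + 76.3672/1000

1.0764


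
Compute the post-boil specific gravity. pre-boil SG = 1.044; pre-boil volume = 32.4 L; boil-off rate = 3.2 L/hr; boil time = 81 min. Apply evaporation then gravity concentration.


V_post = V_pre − rate·(t/60);  SG_post = 1 + (SG_pre−1)·V_pre/V_post
V_post = 32.4 − 3.2·(81/60) = 28.0800
SG_post = 1 + (1.044 − 1)·32.4/28.0800

1.0508


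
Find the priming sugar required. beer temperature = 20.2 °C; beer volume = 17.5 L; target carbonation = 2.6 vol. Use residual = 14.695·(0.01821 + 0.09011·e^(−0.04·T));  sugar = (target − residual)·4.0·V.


residual = 14.695·(0.01821 + 0.09011·e^(−0.04·20.2)) = 0.8578
sugar = (2.6 − 0.8578)·4.0·17.5

121.9511 g


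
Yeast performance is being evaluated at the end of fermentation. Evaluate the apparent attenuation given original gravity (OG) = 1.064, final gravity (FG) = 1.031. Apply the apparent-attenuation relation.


AA = (OG − FG)/(OG − 1) · 100
AA = (1.064 − 1.031)/(1.064 − 1) · 100

51.5625 %


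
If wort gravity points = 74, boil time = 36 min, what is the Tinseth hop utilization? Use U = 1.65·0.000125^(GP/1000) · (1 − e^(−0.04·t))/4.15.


bigness = 1.65·0.000125^(74/1000) = 0.8485
boil_factor = (1 − e^(−0.04·36))/4.15 = 0.1839
U = 0.8485 · 0.1839

0.1560


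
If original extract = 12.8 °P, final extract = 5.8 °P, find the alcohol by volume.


SG = 259/(259 − P);  ABV = (OG − FG)·131.25
OG = 259/(259 − 12.8) = 1.0520
FG = 259/(259 − 5.8) = 1.0229
ABV = (1.0520 − 1.0229)·131.25

3.8172 % ABV


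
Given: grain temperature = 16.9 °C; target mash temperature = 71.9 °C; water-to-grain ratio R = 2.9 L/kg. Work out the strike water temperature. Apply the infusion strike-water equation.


T_strike = (0.41/R)·(T_mash − T_grain) + T_mash
T_strike = (0.41/2.9)·(71.9 − 16.9) + 71.9

79.6759 °C


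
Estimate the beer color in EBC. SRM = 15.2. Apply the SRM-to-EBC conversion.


EBC = SRM · 1.97
EBC = 15.2 · 1.97

29.9440 EBC


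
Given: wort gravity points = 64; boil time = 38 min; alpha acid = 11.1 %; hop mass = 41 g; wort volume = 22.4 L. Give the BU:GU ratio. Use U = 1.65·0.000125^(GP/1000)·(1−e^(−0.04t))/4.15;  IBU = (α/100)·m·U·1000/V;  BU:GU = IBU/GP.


U = 1.65·0.000125^(64/1000)·(1−e^(−0.04·38))/4.15 = 0.1748
IBU = (11.1/100)·41·0.1748·1000/22.4 = 35.5065
BU:GU = 35.5065/64

0.5548


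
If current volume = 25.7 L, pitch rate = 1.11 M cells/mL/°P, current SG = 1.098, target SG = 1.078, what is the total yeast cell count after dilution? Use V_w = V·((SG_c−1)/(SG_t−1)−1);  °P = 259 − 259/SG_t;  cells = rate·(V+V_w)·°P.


V_w = 25.7·((1.098−1)/(1.078−1)−1) = 6.5897
V_final = 25.7 + 6.5897 = 32.2897
°P = 259 − 259/1.078 = 18.7403
cells = 1.11·32.2897·18.7403

671.6812 billion cells


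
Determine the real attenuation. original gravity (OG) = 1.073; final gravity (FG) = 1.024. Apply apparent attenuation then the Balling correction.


AA = (OG−FG)/(OG−1)·100;  RA = AA·0.8192
AA = (1.073 − 1.024)/(1.073 − 1)·100 = 67.1233
RA = 67.1233·0.8192

54.9874 %


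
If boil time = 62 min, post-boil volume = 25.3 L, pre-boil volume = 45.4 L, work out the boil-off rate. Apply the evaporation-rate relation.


rate = (V_pre − V_post) / (t_min/60)
rate = (45.4 − 25.3) / (62/60)

19.4516 L/hr


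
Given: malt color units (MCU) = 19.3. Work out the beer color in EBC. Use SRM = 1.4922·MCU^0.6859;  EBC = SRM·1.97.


SRM = 1.4922·19.3^0.6859 = 11.3656
EBC = 11.3656·1.97

22.3902 EBC


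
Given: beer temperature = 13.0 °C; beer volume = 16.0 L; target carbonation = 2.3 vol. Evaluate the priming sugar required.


residual = 14.695·(0.01821 + 0.09011·e^(−0.04·T));  sugar = (target − residual)·4.0·V
residual = 14.695·(0.01821 + 0.09011·e^(−0.04·13.0)) = 1.0548
sugar = (2.3 − 1.0548)·4.0·16.0

79.6902 g


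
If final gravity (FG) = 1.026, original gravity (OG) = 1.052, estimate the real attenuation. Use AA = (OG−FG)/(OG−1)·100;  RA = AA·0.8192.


AA = (1.052 − 1.026)/(1.052 − 1)·100 = 50.0000
RA = 50.0000·0.8192

40.9600 %


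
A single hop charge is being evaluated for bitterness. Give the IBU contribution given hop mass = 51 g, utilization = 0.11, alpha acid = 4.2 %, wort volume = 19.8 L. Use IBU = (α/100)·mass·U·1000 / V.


IBU = (4.2/100)·51·0.11·1000 / 19.8

11.9000 IBU


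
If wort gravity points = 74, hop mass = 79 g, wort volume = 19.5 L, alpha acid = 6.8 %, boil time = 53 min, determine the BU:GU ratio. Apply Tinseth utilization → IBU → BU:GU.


U = 1.65·0.000125^(GP/1000)·(1−e^(−0.04t))/4.15;  IBU = (α/100)·m·U·1000/V;  BU:GU = IBU/GP
U = 1.65·0.000125^(74/1000)·(1−e^(−0.04·53))/4.15 = 0.1799
IBU = (6.8/100)·79·0.1799·1000/19.5 = 49.5651
BU:GU = 49.5651/74

0.6698


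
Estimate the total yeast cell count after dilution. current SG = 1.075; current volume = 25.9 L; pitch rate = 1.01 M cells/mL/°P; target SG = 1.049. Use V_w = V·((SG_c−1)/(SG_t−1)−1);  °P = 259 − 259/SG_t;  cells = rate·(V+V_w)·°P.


V_w = 25.9·((1.075−1)/(1.049−1)−1) = 13.7429
V_final = 25.9 + 13.7429 = 39.6429
°P = 259 − 259/1.049 = 12.0982
cells = 1.01·39.6429·12.0982

484.4028 billion cells


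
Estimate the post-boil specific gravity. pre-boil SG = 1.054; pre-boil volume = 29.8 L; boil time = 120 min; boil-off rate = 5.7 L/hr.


V_post = V_pre − rate·(t/60);  SG_post = 1 + (SG_pre−1)·V_pre/V_post
V_post = 29.8 − 5.7·(120/60) = 18.4000
SG_post = 1 + (1.054 − 1)·29.8/18.4000

1.0875


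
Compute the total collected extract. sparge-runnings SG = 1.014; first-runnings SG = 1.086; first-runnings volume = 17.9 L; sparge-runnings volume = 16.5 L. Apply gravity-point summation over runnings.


total = Σ (SG_i − 1)·1000·V_i
first = (1.086 − 1)·1000·17.9 = 1539.4000
sparge = (1.014 − 1)·1000·16.5 = 231.0000
total = 1539.4000 + 231.0000

1770.4000 gravity·L


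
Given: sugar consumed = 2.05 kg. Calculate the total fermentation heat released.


Q = m_sugar · 590 kJ/kg
Q = 2.05 · 590

1209.5000 kJ


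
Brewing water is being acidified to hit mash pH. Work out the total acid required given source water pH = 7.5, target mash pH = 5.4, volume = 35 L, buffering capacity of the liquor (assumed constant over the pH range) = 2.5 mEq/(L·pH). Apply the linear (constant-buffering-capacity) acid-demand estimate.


acid = buffering capacity · (pH_source − pH_target) · V
acid = 2.5 · (7.5 − 5.4) · 35

183.7500 mEq


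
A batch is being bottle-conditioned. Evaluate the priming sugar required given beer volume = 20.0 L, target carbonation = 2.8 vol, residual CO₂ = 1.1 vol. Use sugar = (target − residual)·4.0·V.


sugar = (2.8 − 1.1)·4.0·20.0

136.0000 g


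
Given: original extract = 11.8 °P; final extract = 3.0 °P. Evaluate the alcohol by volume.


SG = 259/(259 − P);  ABV = (OG − FG)·131.25
OG = 259/(259 − 11.8) = 1.0477
FG = 259/(259 − 3.0) = 1.0117
ABV = (1.0477 − 1.0117)·131.25

4.7271 % ABV


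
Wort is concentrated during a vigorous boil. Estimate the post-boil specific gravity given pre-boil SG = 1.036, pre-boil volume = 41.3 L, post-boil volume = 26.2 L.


SG_post = 1 + (SG_pre − 1)·V_pre/V_post
pts_pre = (1.036 − 1)·1000 = 36.0000
pts_post = 36.0000·41.3/26.2 = 56.7481
SG_post = 1 + 56.7481/1000

1.0567


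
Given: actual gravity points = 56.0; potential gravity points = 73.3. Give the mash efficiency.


efficiency = actual / potential × 100
efficiency = 56.0 / 73.3 × 100

76.3984 %


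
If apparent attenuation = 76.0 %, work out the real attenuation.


RA = AA · 0.8192
RA = 76.0 · 0.8192

62.2592 %


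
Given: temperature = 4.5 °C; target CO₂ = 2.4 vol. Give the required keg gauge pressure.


psi = vols/(0.01821 + 0.09011·e^(−0.04·T)) − 14.695
psi = 2.4/(0.01821 + 0.09011·e^(−0.04·4.5)) − 14.695

10.9800 psi


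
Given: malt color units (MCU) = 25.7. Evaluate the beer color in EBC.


SRM = 1.4922·MCU^0.6859;  EBC = SRM·1.97
SRM = 1.4922·25.7^0.6859 = 13.8325
EBC = 13.8325·1.97

27.2500 EBC


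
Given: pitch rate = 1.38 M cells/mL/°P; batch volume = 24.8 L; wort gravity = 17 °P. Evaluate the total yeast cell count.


cells (billions) = rate · V_L · °P
cells = 1.38 · 24.8 · 17

581.8080 billion cells


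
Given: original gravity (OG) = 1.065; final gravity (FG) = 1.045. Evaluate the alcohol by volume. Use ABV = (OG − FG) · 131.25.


ABV = (1.065 − 1.045) · 131.25

2.6250 % ABV


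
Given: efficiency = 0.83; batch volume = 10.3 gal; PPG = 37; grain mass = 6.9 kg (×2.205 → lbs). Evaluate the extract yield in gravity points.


points = lbs × PPG × eff / vol
lbs = 6.9 × 2.205 = 15.2145
points = 15.2145 × 37 × 0.83 / 10.3

45.3628 points


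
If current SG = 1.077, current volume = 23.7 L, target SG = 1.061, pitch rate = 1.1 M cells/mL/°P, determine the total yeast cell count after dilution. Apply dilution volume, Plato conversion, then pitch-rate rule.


V_w = V·((SG_c−1)/(SG_t−1)−1);  °P = 259 − 259/SG_t;  cells = rate·(V+V_w)·°P
V_w = 23.7·((1.077−1)/(1.061−1)−1) = 6.2164
V_final = 23.7 + 6.2164 = 29.9164
°P = 259 − 259/1.061 = 14.8907
cells = 1.1·29.9164·14.8907

490.0226 billion cells


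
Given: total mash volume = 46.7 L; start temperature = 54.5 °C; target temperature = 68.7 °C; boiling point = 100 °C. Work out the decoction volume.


V_dec = V_total·(T_target − T_start)/(T_boil − T_start)
V_dec = 46.7·(68.7 − 54.5)/(100 − 54.5)

14.5745 L


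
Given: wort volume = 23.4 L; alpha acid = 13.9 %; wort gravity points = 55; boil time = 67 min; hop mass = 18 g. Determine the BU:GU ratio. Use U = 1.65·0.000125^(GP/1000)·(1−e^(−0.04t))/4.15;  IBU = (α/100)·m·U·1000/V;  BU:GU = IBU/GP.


U = 1.65·0.000125^(55/1000)·(1−e^(−0.04·67))/4.15 = 0.2259
IBU = (13.9/100)·18·0.2259·1000/23.4 = 24.1541
BU:GU = 24.1541/55

0.4392


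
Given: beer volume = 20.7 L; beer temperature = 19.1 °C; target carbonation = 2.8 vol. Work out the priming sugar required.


residual = 14.695·(0.01821 + 0.09011·e^(−0.04·T));  sugar = (target − residual)·4.0·V
residual = 14.695·(0.01821 + 0.09011·e^(−0.04·19.1)) = 0.8844
sugar = (2.8 − 0.8844)·4.0·20.7

158.6123 g


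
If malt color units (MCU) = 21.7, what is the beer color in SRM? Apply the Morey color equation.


SRM = 1.4922 · MCU^0.6859
SRM = 1.4922 · 21.7^0.6859

12.3170 SRM
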